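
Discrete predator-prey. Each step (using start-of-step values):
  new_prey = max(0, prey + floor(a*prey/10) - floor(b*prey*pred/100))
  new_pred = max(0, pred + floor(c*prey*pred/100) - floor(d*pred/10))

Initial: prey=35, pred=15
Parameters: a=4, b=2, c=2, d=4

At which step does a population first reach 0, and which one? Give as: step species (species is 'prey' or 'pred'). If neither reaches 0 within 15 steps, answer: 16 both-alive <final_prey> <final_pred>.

Answer: 16 both-alive 1 2

Derivation:
Step 1: prey: 35+14-10=39; pred: 15+10-6=19
Step 2: prey: 39+15-14=40; pred: 19+14-7=26
Step 3: prey: 40+16-20=36; pred: 26+20-10=36
Step 4: prey: 36+14-25=25; pred: 36+25-14=47
Step 5: prey: 25+10-23=12; pred: 47+23-18=52
Step 6: prey: 12+4-12=4; pred: 52+12-20=44
Step 7: prey: 4+1-3=2; pred: 44+3-17=30
Step 8: prey: 2+0-1=1; pred: 30+1-12=19
Step 9: prey: 1+0-0=1; pred: 19+0-7=12
Step 10: prey: 1+0-0=1; pred: 12+0-4=8
Step 11: prey: 1+0-0=1; pred: 8+0-3=5
Step 12: prey: 1+0-0=1; pred: 5+0-2=3
Step 13: prey: 1+0-0=1; pred: 3+0-1=2
Step 14: prey: 1+0-0=1; pred: 2+0-0=2
Steps 15-15: state stable at prey=1, pred=2 (no change)
No extinction within 15 steps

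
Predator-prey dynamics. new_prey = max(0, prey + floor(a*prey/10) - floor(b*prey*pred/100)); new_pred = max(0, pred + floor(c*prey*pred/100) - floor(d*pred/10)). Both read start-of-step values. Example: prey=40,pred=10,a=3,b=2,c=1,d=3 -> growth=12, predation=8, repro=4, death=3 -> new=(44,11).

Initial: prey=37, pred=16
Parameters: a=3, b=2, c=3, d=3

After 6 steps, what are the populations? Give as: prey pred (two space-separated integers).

Step 1: prey: 37+11-11=37; pred: 16+17-4=29
Step 2: prey: 37+11-21=27; pred: 29+32-8=53
Step 3: prey: 27+8-28=7; pred: 53+42-15=80
Step 4: prey: 7+2-11=0; pred: 80+16-24=72
Step 5: prey: 0+0-0=0; pred: 72+0-21=51
Step 6: prey: 0+0-0=0; pred: 51+0-15=36

Answer: 0 36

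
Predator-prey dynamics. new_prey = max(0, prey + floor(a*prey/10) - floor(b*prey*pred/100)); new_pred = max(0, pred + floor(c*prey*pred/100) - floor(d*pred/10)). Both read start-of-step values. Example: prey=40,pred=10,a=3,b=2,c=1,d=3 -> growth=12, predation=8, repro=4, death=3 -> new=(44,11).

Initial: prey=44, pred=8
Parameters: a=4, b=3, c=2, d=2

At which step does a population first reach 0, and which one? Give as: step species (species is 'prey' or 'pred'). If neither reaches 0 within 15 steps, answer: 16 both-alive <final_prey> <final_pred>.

Step 1: prey: 44+17-10=51; pred: 8+7-1=14
Step 2: prey: 51+20-21=50; pred: 14+14-2=26
Step 3: prey: 50+20-39=31; pred: 26+26-5=47
Step 4: prey: 31+12-43=0; pred: 47+29-9=67
First extinction: prey at step 4

Answer: 4 prey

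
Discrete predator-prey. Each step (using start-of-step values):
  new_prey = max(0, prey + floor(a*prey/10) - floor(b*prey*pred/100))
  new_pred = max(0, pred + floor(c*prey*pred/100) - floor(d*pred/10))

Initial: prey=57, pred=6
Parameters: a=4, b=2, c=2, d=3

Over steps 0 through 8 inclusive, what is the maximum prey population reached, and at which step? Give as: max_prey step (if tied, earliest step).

Step 1: prey: 57+22-6=73; pred: 6+6-1=11
Step 2: prey: 73+29-16=86; pred: 11+16-3=24
Step 3: prey: 86+34-41=79; pred: 24+41-7=58
Step 4: prey: 79+31-91=19; pred: 58+91-17=132
Step 5: prey: 19+7-50=0; pred: 132+50-39=143
Step 6: prey: 0+0-0=0; pred: 143+0-42=101
Step 7: prey: 0+0-0=0; pred: 101+0-30=71
Step 8: prey: 0+0-0=0; pred: 71+0-21=50
Max prey = 86 at step 2

Answer: 86 2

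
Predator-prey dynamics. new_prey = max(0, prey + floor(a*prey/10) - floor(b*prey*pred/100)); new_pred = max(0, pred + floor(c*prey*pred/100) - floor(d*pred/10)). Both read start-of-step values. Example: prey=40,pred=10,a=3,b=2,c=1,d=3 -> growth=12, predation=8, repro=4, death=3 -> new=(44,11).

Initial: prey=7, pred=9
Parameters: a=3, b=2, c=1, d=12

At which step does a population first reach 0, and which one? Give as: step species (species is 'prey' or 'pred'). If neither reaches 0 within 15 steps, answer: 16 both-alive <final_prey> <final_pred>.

Step 1: prey: 7+2-1=8; pred: 9+0-10=0
First extinction: pred at step 1

Answer: 1 pred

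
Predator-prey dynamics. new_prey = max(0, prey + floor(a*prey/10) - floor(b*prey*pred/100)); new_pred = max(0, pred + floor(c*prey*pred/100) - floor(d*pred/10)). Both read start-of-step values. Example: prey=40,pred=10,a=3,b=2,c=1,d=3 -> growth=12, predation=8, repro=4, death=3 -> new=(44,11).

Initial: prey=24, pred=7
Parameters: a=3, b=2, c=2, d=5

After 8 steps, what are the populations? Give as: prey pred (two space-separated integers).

Step 1: prey: 24+7-3=28; pred: 7+3-3=7
Step 2: prey: 28+8-3=33; pred: 7+3-3=7
Step 3: prey: 33+9-4=38; pred: 7+4-3=8
Step 4: prey: 38+11-6=43; pred: 8+6-4=10
Step 5: prey: 43+12-8=47; pred: 10+8-5=13
Step 6: prey: 47+14-12=49; pred: 13+12-6=19
Step 7: prey: 49+14-18=45; pred: 19+18-9=28
Step 8: prey: 45+13-25=33; pred: 28+25-14=39

Answer: 33 39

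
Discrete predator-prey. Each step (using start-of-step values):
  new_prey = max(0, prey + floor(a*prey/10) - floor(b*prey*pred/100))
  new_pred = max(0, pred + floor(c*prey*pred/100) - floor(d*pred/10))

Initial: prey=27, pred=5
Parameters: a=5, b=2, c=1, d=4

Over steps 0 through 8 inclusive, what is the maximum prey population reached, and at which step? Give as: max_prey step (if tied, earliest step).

Answer: 211 7

Derivation:
Step 1: prey: 27+13-2=38; pred: 5+1-2=4
Step 2: prey: 38+19-3=54; pred: 4+1-1=4
Step 3: prey: 54+27-4=77; pred: 4+2-1=5
Step 4: prey: 77+38-7=108; pred: 5+3-2=6
Step 5: prey: 108+54-12=150; pred: 6+6-2=10
Step 6: prey: 150+75-30=195; pred: 10+15-4=21
Step 7: prey: 195+97-81=211; pred: 21+40-8=53
Step 8: prey: 211+105-223=93; pred: 53+111-21=143
Max prey = 211 at step 7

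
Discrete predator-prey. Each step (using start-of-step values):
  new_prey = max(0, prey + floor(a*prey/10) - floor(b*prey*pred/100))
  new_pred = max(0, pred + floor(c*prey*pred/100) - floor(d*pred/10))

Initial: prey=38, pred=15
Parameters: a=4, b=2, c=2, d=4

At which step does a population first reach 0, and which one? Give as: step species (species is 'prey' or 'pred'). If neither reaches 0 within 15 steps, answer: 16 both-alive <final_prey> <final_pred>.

Step 1: prey: 38+15-11=42; pred: 15+11-6=20
Step 2: prey: 42+16-16=42; pred: 20+16-8=28
Step 3: prey: 42+16-23=35; pred: 28+23-11=40
Step 4: prey: 35+14-28=21; pred: 40+28-16=52
Step 5: prey: 21+8-21=8; pred: 52+21-20=53
Step 6: prey: 8+3-8=3; pred: 53+8-21=40
Step 7: prey: 3+1-2=2; pred: 40+2-16=26
Step 8: prey: 2+0-1=1; pred: 26+1-10=17
Step 9: prey: 1+0-0=1; pred: 17+0-6=11
Step 10: prey: 1+0-0=1; pred: 11+0-4=7
Step 11: prey: 1+0-0=1; pred: 7+0-2=5
Step 12: prey: 1+0-0=1; pred: 5+0-2=3
Step 13: prey: 1+0-0=1; pred: 3+0-1=2
Step 14: prey: 1+0-0=1; pred: 2+0-0=2
Steps 15-15: state stable at prey=1, pred=2 (no change)
No extinction within 15 steps

Answer: 16 both-alive 1 2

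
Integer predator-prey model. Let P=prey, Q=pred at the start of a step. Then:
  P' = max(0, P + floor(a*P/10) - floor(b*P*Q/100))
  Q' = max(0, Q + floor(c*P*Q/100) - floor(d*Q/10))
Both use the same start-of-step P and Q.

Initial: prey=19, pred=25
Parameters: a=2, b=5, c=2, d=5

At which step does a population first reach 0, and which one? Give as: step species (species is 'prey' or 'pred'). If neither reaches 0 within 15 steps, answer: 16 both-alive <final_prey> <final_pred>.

Step 1: prey: 19+3-23=0; pred: 25+9-12=22
First extinction: prey at step 1

Answer: 1 prey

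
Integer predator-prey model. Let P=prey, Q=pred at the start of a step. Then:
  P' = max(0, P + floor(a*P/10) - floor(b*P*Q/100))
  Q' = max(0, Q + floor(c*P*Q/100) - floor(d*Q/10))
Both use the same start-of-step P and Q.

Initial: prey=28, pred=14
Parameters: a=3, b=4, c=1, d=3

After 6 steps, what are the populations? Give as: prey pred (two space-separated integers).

Answer: 11 6

Derivation:
Step 1: prey: 28+8-15=21; pred: 14+3-4=13
Step 2: prey: 21+6-10=17; pred: 13+2-3=12
Step 3: prey: 17+5-8=14; pred: 12+2-3=11
Step 4: prey: 14+4-6=12; pred: 11+1-3=9
Step 5: prey: 12+3-4=11; pred: 9+1-2=8
Step 6: prey: 11+3-3=11; pred: 8+0-2=6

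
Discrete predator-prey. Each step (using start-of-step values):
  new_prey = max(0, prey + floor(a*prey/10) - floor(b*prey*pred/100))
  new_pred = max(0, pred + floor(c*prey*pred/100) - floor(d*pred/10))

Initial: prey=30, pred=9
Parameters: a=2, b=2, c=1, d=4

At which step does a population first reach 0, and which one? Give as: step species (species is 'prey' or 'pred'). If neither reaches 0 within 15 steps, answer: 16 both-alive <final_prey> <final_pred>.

Answer: 16 both-alive 51 14

Derivation:
Step 1: prey: 30+6-5=31; pred: 9+2-3=8
Step 2: prey: 31+6-4=33; pred: 8+2-3=7
Step 3: prey: 33+6-4=35; pred: 7+2-2=7
Step 4: prey: 35+7-4=38; pred: 7+2-2=7
Step 5: prey: 38+7-5=40; pred: 7+2-2=7
Step 6: prey: 40+8-5=43; pred: 7+2-2=7
Step 7: prey: 43+8-6=45; pred: 7+3-2=8
Step 8: prey: 45+9-7=47; pred: 8+3-3=8
Step 9: prey: 47+9-7=49; pred: 8+3-3=8
Step 10: prey: 49+9-7=51; pred: 8+3-3=8
Step 11: prey: 51+10-8=53; pred: 8+4-3=9
Step 12: prey: 53+10-9=54; pred: 9+4-3=10
Step 13: prey: 54+10-10=54; pred: 10+5-4=11
Step 14: prey: 54+10-11=53; pred: 11+5-4=12
Step 15: prey: 53+10-12=51; pred: 12+6-4=14
No extinction within 15 steps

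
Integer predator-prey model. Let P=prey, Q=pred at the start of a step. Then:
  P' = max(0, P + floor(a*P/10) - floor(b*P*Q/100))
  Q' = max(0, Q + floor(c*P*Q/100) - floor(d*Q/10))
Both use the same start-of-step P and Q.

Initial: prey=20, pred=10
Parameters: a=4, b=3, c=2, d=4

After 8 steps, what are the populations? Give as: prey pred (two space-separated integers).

Step 1: prey: 20+8-6=22; pred: 10+4-4=10
Step 2: prey: 22+8-6=24; pred: 10+4-4=10
Step 3: prey: 24+9-7=26; pred: 10+4-4=10
Step 4: prey: 26+10-7=29; pred: 10+5-4=11
Step 5: prey: 29+11-9=31; pred: 11+6-4=13
Step 6: prey: 31+12-12=31; pred: 13+8-5=16
Step 7: prey: 31+12-14=29; pred: 16+9-6=19
Step 8: prey: 29+11-16=24; pred: 19+11-7=23

Answer: 24 23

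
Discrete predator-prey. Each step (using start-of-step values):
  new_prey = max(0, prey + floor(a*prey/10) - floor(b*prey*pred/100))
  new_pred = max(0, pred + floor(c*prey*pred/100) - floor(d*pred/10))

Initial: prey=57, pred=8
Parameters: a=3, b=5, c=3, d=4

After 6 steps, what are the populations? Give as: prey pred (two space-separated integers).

Answer: 0 11

Derivation:
Step 1: prey: 57+17-22=52; pred: 8+13-3=18
Step 2: prey: 52+15-46=21; pred: 18+28-7=39
Step 3: prey: 21+6-40=0; pred: 39+24-15=48
Step 4: prey: 0+0-0=0; pred: 48+0-19=29
Step 5: prey: 0+0-0=0; pred: 29+0-11=18
Step 6: prey: 0+0-0=0; pred: 18+0-7=11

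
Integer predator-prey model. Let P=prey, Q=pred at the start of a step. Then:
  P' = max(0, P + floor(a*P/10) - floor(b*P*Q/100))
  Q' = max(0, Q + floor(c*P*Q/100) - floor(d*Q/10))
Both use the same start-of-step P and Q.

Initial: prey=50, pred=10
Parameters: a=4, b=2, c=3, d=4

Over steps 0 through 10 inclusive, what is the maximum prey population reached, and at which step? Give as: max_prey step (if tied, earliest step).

Step 1: prey: 50+20-10=60; pred: 10+15-4=21
Step 2: prey: 60+24-25=59; pred: 21+37-8=50
Step 3: prey: 59+23-59=23; pred: 50+88-20=118
Step 4: prey: 23+9-54=0; pred: 118+81-47=152
Step 5: prey: 0+0-0=0; pred: 152+0-60=92
Step 6: prey: 0+0-0=0; pred: 92+0-36=56
Step 7: prey: 0+0-0=0; pred: 56+0-22=34
Step 8: prey: 0+0-0=0; pred: 34+0-13=21
Step 9: prey: 0+0-0=0; pred: 21+0-8=13
Step 10: prey: 0+0-0=0; pred: 13+0-5=8
Max prey = 60 at step 1

Answer: 60 1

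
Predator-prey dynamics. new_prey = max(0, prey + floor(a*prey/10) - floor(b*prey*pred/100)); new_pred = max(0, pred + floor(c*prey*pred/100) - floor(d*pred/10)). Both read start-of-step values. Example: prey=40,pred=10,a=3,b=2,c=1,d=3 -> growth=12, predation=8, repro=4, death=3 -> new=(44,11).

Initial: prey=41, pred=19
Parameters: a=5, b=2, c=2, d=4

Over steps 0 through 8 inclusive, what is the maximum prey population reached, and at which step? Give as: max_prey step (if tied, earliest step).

Step 1: prey: 41+20-15=46; pred: 19+15-7=27
Step 2: prey: 46+23-24=45; pred: 27+24-10=41
Step 3: prey: 45+22-36=31; pred: 41+36-16=61
Step 4: prey: 31+15-37=9; pred: 61+37-24=74
Step 5: prey: 9+4-13=0; pred: 74+13-29=58
Step 6: prey: 0+0-0=0; pred: 58+0-23=35
Step 7: prey: 0+0-0=0; pred: 35+0-14=21
Step 8: prey: 0+0-0=0; pred: 21+0-8=13
Max prey = 46 at step 1

Answer: 46 1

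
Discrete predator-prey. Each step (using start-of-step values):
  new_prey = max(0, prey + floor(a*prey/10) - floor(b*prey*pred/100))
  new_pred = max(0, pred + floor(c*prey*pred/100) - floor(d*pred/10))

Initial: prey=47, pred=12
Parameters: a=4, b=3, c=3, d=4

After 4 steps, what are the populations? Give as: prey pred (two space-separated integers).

Step 1: prey: 47+18-16=49; pred: 12+16-4=24
Step 2: prey: 49+19-35=33; pred: 24+35-9=50
Step 3: prey: 33+13-49=0; pred: 50+49-20=79
Step 4: prey: 0+0-0=0; pred: 79+0-31=48

Answer: 0 48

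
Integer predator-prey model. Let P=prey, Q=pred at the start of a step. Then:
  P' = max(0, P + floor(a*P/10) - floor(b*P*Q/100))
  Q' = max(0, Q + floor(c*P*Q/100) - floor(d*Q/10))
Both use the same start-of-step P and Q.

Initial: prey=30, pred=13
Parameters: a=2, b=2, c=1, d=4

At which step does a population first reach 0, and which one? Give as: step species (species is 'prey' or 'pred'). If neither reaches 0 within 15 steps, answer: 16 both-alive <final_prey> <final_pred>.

Answer: 16 both-alive 51 8

Derivation:
Step 1: prey: 30+6-7=29; pred: 13+3-5=11
Step 2: prey: 29+5-6=28; pred: 11+3-4=10
Step 3: prey: 28+5-5=28; pred: 10+2-4=8
Step 4: prey: 28+5-4=29; pred: 8+2-3=7
Step 5: prey: 29+5-4=30; pred: 7+2-2=7
Step 6: prey: 30+6-4=32; pred: 7+2-2=7
Step 7: prey: 32+6-4=34; pred: 7+2-2=7
Step 8: prey: 34+6-4=36; pred: 7+2-2=7
Step 9: prey: 36+7-5=38; pred: 7+2-2=7
Step 10: prey: 38+7-5=40; pred: 7+2-2=7
Step 11: prey: 40+8-5=43; pred: 7+2-2=7
Step 12: prey: 43+8-6=45; pred: 7+3-2=8
Step 13: prey: 45+9-7=47; pred: 8+3-3=8
Step 14: prey: 47+9-7=49; pred: 8+3-3=8
Step 15: prey: 49+9-7=51; pred: 8+3-3=8
No extinction within 15 steps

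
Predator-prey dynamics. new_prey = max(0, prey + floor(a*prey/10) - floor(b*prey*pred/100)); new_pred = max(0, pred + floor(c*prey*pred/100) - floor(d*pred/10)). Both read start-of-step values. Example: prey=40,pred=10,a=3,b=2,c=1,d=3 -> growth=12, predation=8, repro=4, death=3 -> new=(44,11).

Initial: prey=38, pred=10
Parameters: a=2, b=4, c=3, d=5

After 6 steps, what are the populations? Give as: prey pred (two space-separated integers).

Step 1: prey: 38+7-15=30; pred: 10+11-5=16
Step 2: prey: 30+6-19=17; pred: 16+14-8=22
Step 3: prey: 17+3-14=6; pred: 22+11-11=22
Step 4: prey: 6+1-5=2; pred: 22+3-11=14
Step 5: prey: 2+0-1=1; pred: 14+0-7=7
Step 6: prey: 1+0-0=1; pred: 7+0-3=4

Answer: 1 4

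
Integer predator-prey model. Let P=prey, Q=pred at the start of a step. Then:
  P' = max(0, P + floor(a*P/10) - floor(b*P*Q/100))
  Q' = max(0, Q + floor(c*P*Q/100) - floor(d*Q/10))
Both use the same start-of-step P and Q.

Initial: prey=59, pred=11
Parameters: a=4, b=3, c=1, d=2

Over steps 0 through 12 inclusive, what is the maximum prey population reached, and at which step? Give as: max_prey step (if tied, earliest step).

Answer: 63 1

Derivation:
Step 1: prey: 59+23-19=63; pred: 11+6-2=15
Step 2: prey: 63+25-28=60; pred: 15+9-3=21
Step 3: prey: 60+24-37=47; pred: 21+12-4=29
Step 4: prey: 47+18-40=25; pred: 29+13-5=37
Step 5: prey: 25+10-27=8; pred: 37+9-7=39
Step 6: prey: 8+3-9=2; pred: 39+3-7=35
Step 7: prey: 2+0-2=0; pred: 35+0-7=28
Step 8: prey: 0+0-0=0; pred: 28+0-5=23
Step 9: prey: 0+0-0=0; pred: 23+0-4=19
Step 10: prey: 0+0-0=0; pred: 19+0-3=16
Step 11: prey: 0+0-0=0; pred: 16+0-3=13
Step 12: prey: 0+0-0=0; pred: 13+0-2=11
Max prey = 63 at step 1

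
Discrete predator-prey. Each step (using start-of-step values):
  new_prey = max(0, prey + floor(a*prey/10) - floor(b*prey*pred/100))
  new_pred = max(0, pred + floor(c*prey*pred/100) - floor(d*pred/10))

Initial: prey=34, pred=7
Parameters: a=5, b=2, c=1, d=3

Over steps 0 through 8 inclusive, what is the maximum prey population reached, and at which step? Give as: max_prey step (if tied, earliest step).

Answer: 129 5

Derivation:
Step 1: prey: 34+17-4=47; pred: 7+2-2=7
Step 2: prey: 47+23-6=64; pred: 7+3-2=8
Step 3: prey: 64+32-10=86; pred: 8+5-2=11
Step 4: prey: 86+43-18=111; pred: 11+9-3=17
Step 5: prey: 111+55-37=129; pred: 17+18-5=30
Step 6: prey: 129+64-77=116; pred: 30+38-9=59
Step 7: prey: 116+58-136=38; pred: 59+68-17=110
Step 8: prey: 38+19-83=0; pred: 110+41-33=118
Max prey = 129 at step 5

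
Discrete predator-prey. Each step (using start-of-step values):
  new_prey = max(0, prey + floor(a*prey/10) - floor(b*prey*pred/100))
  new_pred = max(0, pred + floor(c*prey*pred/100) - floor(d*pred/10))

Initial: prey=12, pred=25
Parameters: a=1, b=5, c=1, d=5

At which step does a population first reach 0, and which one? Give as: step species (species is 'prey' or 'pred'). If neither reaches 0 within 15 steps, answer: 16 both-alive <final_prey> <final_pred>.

Step 1: prey: 12+1-15=0; pred: 25+3-12=16
First extinction: prey at step 1

Answer: 1 prey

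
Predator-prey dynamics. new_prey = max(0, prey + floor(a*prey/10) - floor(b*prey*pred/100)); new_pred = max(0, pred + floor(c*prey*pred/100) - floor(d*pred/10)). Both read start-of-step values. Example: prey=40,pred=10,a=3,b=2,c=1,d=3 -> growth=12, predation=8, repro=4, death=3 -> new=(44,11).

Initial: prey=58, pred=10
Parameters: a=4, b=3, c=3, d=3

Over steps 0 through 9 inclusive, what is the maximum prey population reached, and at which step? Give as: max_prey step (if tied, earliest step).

Answer: 64 1

Derivation:
Step 1: prey: 58+23-17=64; pred: 10+17-3=24
Step 2: prey: 64+25-46=43; pred: 24+46-7=63
Step 3: prey: 43+17-81=0; pred: 63+81-18=126
Step 4: prey: 0+0-0=0; pred: 126+0-37=89
Step 5: prey: 0+0-0=0; pred: 89+0-26=63
Step 6: prey: 0+0-0=0; pred: 63+0-18=45
Step 7: prey: 0+0-0=0; pred: 45+0-13=32
Step 8: prey: 0+0-0=0; pred: 32+0-9=23
Step 9: prey: 0+0-0=0; pred: 23+0-6=17
Max prey = 64 at step 1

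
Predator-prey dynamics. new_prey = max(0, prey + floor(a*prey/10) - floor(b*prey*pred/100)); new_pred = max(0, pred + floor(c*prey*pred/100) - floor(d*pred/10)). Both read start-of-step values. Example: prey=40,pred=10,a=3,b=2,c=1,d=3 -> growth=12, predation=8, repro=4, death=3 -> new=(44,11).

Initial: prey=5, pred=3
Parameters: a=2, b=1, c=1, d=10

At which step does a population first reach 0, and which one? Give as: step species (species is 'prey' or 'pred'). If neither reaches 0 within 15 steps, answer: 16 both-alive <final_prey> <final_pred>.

Step 1: prey: 5+1-0=6; pred: 3+0-3=0
First extinction: pred at step 1

Answer: 1 pred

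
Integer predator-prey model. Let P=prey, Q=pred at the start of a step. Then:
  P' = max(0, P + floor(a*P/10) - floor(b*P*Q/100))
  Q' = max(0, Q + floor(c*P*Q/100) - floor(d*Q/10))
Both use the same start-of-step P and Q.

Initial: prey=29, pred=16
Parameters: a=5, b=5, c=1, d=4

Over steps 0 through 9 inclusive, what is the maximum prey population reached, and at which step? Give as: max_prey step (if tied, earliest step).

Answer: 63 9

Derivation:
Step 1: prey: 29+14-23=20; pred: 16+4-6=14
Step 2: prey: 20+10-14=16; pred: 14+2-5=11
Step 3: prey: 16+8-8=16; pred: 11+1-4=8
Step 4: prey: 16+8-6=18; pred: 8+1-3=6
Step 5: prey: 18+9-5=22; pred: 6+1-2=5
Step 6: prey: 22+11-5=28; pred: 5+1-2=4
Step 7: prey: 28+14-5=37; pred: 4+1-1=4
Step 8: prey: 37+18-7=48; pred: 4+1-1=4
Step 9: prey: 48+24-9=63; pred: 4+1-1=4
Max prey = 63 at step 9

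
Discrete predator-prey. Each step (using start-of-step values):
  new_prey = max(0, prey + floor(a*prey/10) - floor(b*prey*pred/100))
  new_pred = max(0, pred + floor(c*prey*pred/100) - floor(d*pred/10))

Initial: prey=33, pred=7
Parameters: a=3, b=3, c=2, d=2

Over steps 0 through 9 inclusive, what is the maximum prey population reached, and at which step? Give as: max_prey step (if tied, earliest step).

Answer: 36 1

Derivation:
Step 1: prey: 33+9-6=36; pred: 7+4-1=10
Step 2: prey: 36+10-10=36; pred: 10+7-2=15
Step 3: prey: 36+10-16=30; pred: 15+10-3=22
Step 4: prey: 30+9-19=20; pred: 22+13-4=31
Step 5: prey: 20+6-18=8; pred: 31+12-6=37
Step 6: prey: 8+2-8=2; pred: 37+5-7=35
Step 7: prey: 2+0-2=0; pred: 35+1-7=29
Step 8: prey: 0+0-0=0; pred: 29+0-5=24
Step 9: prey: 0+0-0=0; pred: 24+0-4=20
Max prey = 36 at step 1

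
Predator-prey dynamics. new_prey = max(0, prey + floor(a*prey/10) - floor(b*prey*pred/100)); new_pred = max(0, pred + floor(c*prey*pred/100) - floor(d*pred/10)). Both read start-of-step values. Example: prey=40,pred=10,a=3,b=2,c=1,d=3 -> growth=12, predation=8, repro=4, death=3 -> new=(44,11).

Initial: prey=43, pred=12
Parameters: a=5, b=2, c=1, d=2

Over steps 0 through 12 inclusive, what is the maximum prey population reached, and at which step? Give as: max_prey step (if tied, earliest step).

Step 1: prey: 43+21-10=54; pred: 12+5-2=15
Step 2: prey: 54+27-16=65; pred: 15+8-3=20
Step 3: prey: 65+32-26=71; pred: 20+13-4=29
Step 4: prey: 71+35-41=65; pred: 29+20-5=44
Step 5: prey: 65+32-57=40; pred: 44+28-8=64
Step 6: prey: 40+20-51=9; pred: 64+25-12=77
Step 7: prey: 9+4-13=0; pred: 77+6-15=68
Step 8: prey: 0+0-0=0; pred: 68+0-13=55
Step 9: prey: 0+0-0=0; pred: 55+0-11=44
Step 10: prey: 0+0-0=0; pred: 44+0-8=36
Step 11: prey: 0+0-0=0; pred: 36+0-7=29
Step 12: prey: 0+0-0=0; pred: 29+0-5=24
Max prey = 71 at step 3

Answer: 71 3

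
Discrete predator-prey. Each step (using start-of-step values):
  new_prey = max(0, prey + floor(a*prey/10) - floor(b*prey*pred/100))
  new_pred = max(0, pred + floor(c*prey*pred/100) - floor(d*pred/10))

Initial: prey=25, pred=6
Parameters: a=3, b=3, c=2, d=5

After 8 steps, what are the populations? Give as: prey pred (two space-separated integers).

Step 1: prey: 25+7-4=28; pred: 6+3-3=6
Step 2: prey: 28+8-5=31; pred: 6+3-3=6
Step 3: prey: 31+9-5=35; pred: 6+3-3=6
Step 4: prey: 35+10-6=39; pred: 6+4-3=7
Step 5: prey: 39+11-8=42; pred: 7+5-3=9
Step 6: prey: 42+12-11=43; pred: 9+7-4=12
Step 7: prey: 43+12-15=40; pred: 12+10-6=16
Step 8: prey: 40+12-19=33; pred: 16+12-8=20

Answer: 33 20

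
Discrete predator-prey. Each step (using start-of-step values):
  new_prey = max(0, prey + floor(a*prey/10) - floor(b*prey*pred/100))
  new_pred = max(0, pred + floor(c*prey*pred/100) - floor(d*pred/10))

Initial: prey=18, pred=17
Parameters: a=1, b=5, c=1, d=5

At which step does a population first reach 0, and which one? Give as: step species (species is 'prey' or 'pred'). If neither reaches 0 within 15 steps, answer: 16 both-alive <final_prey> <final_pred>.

Answer: 16 both-alive 2 1

Derivation:
Step 1: prey: 18+1-15=4; pred: 17+3-8=12
Step 2: prey: 4+0-2=2; pred: 12+0-6=6
Step 3: prey: 2+0-0=2; pred: 6+0-3=3
Step 4: prey: 2+0-0=2; pred: 3+0-1=2
Step 5: prey: 2+0-0=2; pred: 2+0-1=1
Step 6: prey: 2+0-0=2; pred: 1+0-0=1
Steps 7-15: state stable at prey=2, pred=1 (no change)
No extinction within 15 steps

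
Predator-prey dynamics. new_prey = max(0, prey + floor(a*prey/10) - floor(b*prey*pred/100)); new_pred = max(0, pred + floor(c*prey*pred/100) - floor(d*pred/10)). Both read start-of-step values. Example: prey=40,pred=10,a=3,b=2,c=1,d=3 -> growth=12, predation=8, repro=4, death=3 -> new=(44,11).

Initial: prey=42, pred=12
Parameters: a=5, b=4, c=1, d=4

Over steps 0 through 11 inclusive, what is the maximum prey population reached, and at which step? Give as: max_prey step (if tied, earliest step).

Step 1: prey: 42+21-20=43; pred: 12+5-4=13
Step 2: prey: 43+21-22=42; pred: 13+5-5=13
Step 3: prey: 42+21-21=42; pred: 13+5-5=13
Step 4: prey: 42+21-21=42; pred: 13+5-5=13
Step 5: prey: 42+21-21=42; pred: 13+5-5=13
Step 6: prey: 42+21-21=42; pred: 13+5-5=13
Step 7: prey: 42+21-21=42; pred: 13+5-5=13
Step 8: prey: 42+21-21=42; pred: 13+5-5=13
Step 9: prey: 42+21-21=42; pred: 13+5-5=13
Step 10: prey: 42+21-21=42; pred: 13+5-5=13
Step 11: prey: 42+21-21=42; pred: 13+5-5=13
Max prey = 43 at step 1

Answer: 43 1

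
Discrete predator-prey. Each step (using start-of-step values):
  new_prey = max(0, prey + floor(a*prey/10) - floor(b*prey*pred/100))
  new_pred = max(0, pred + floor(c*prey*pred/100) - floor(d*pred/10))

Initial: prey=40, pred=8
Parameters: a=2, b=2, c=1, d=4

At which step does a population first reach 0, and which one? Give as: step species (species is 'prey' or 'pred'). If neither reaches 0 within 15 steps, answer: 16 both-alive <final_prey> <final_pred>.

Answer: 16 both-alive 31 17

Derivation:
Step 1: prey: 40+8-6=42; pred: 8+3-3=8
Step 2: prey: 42+8-6=44; pred: 8+3-3=8
Step 3: prey: 44+8-7=45; pred: 8+3-3=8
Step 4: prey: 45+9-7=47; pred: 8+3-3=8
Step 5: prey: 47+9-7=49; pred: 8+3-3=8
Step 6: prey: 49+9-7=51; pred: 8+3-3=8
Step 7: prey: 51+10-8=53; pred: 8+4-3=9
Step 8: prey: 53+10-9=54; pred: 9+4-3=10
Step 9: prey: 54+10-10=54; pred: 10+5-4=11
Step 10: prey: 54+10-11=53; pred: 11+5-4=12
Step 11: prey: 53+10-12=51; pred: 12+6-4=14
Step 12: prey: 51+10-14=47; pred: 14+7-5=16
Step 13: prey: 47+9-15=41; pred: 16+7-6=17
Step 14: prey: 41+8-13=36; pred: 17+6-6=17
Step 15: prey: 36+7-12=31; pred: 17+6-6=17
No extinction within 15 steps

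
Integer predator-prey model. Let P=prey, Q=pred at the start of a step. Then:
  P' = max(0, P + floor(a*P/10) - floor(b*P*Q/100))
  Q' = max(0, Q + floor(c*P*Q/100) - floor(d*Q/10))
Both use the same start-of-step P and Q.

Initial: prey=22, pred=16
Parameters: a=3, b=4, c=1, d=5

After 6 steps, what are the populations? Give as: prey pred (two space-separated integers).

Answer: 22 1

Derivation:
Step 1: prey: 22+6-14=14; pred: 16+3-8=11
Step 2: prey: 14+4-6=12; pred: 11+1-5=7
Step 3: prey: 12+3-3=12; pred: 7+0-3=4
Step 4: prey: 12+3-1=14; pred: 4+0-2=2
Step 5: prey: 14+4-1=17; pred: 2+0-1=1
Step 6: prey: 17+5-0=22; pred: 1+0-0=1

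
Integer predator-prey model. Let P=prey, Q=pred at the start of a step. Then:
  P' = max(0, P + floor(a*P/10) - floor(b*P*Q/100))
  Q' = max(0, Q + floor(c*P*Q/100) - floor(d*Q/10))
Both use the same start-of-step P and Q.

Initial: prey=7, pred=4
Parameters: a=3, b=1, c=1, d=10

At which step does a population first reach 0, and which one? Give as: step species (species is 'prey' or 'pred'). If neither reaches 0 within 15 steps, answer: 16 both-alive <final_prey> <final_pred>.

Answer: 1 pred

Derivation:
Step 1: prey: 7+2-0=9; pred: 4+0-4=0
First extinction: pred at step 1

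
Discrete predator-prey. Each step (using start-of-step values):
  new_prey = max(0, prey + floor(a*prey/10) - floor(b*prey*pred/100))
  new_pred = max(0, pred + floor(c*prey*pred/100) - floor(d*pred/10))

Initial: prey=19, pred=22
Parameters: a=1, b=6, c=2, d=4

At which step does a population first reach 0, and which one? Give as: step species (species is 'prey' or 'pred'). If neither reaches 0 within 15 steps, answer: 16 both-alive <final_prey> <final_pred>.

Step 1: prey: 19+1-25=0; pred: 22+8-8=22
First extinction: prey at step 1

Answer: 1 prey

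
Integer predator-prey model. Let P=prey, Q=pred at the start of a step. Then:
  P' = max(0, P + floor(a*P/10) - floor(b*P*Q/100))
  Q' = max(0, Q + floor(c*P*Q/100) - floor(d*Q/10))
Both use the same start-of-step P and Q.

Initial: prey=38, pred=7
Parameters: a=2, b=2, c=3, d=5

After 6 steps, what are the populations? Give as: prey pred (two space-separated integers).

Step 1: prey: 38+7-5=40; pred: 7+7-3=11
Step 2: prey: 40+8-8=40; pred: 11+13-5=19
Step 3: prey: 40+8-15=33; pred: 19+22-9=32
Step 4: prey: 33+6-21=18; pred: 32+31-16=47
Step 5: prey: 18+3-16=5; pred: 47+25-23=49
Step 6: prey: 5+1-4=2; pred: 49+7-24=32

Answer: 2 32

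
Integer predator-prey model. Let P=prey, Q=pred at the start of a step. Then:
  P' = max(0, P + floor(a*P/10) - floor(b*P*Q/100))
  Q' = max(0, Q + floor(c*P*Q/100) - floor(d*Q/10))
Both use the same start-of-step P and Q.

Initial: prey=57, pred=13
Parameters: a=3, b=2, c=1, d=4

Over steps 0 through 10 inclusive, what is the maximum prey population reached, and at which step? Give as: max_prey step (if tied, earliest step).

Answer: 60 1

Derivation:
Step 1: prey: 57+17-14=60; pred: 13+7-5=15
Step 2: prey: 60+18-18=60; pred: 15+9-6=18
Step 3: prey: 60+18-21=57; pred: 18+10-7=21
Step 4: prey: 57+17-23=51; pred: 21+11-8=24
Step 5: prey: 51+15-24=42; pred: 24+12-9=27
Step 6: prey: 42+12-22=32; pred: 27+11-10=28
Step 7: prey: 32+9-17=24; pred: 28+8-11=25
Step 8: prey: 24+7-12=19; pred: 25+6-10=21
Step 9: prey: 19+5-7=17; pred: 21+3-8=16
Step 10: prey: 17+5-5=17; pred: 16+2-6=12
Max prey = 60 at step 1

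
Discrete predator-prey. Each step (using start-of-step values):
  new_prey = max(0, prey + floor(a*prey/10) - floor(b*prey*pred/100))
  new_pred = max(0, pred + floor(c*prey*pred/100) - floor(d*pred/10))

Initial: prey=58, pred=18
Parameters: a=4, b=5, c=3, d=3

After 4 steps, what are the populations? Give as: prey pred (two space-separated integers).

Answer: 0 35

Derivation:
Step 1: prey: 58+23-52=29; pred: 18+31-5=44
Step 2: prey: 29+11-63=0; pred: 44+38-13=69
Step 3: prey: 0+0-0=0; pred: 69+0-20=49
Step 4: prey: 0+0-0=0; pred: 49+0-14=35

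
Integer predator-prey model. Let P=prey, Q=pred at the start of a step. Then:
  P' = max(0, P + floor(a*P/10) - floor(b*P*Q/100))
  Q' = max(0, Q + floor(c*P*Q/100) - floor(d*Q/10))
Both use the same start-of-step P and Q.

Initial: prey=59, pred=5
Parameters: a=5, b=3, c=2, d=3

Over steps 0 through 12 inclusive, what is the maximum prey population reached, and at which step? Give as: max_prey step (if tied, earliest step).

Answer: 99 2

Derivation:
Step 1: prey: 59+29-8=80; pred: 5+5-1=9
Step 2: prey: 80+40-21=99; pred: 9+14-2=21
Step 3: prey: 99+49-62=86; pred: 21+41-6=56
Step 4: prey: 86+43-144=0; pred: 56+96-16=136
Step 5: prey: 0+0-0=0; pred: 136+0-40=96
Step 6: prey: 0+0-0=0; pred: 96+0-28=68
Step 7: prey: 0+0-0=0; pred: 68+0-20=48
Step 8: prey: 0+0-0=0; pred: 48+0-14=34
Step 9: prey: 0+0-0=0; pred: 34+0-10=24
Step 10: prey: 0+0-0=0; pred: 24+0-7=17
Step 11: prey: 0+0-0=0; pred: 17+0-5=12
Step 12: prey: 0+0-0=0; pred: 12+0-3=9
Max prey = 99 at step 2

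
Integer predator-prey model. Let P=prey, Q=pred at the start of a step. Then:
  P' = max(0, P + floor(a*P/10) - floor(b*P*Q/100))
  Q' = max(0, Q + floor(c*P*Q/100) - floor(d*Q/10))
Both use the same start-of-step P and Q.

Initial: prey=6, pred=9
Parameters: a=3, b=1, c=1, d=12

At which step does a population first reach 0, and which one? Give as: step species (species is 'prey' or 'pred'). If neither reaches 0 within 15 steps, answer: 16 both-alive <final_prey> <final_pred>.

Step 1: prey: 6+1-0=7; pred: 9+0-10=0
First extinction: pred at step 1

Answer: 1 pred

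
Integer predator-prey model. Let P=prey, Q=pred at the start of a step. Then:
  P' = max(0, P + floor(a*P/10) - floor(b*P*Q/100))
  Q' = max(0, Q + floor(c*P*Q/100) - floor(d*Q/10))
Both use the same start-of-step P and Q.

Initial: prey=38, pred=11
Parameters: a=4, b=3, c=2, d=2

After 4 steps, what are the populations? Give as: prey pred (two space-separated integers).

Step 1: prey: 38+15-12=41; pred: 11+8-2=17
Step 2: prey: 41+16-20=37; pred: 17+13-3=27
Step 3: prey: 37+14-29=22; pred: 27+19-5=41
Step 4: prey: 22+8-27=3; pred: 41+18-8=51

Answer: 3 51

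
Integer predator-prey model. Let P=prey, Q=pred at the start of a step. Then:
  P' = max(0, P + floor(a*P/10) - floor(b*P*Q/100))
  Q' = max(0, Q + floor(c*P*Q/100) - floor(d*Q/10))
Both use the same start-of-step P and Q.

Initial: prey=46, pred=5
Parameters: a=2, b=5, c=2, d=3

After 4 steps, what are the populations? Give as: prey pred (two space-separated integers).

Answer: 5 21

Derivation:
Step 1: prey: 46+9-11=44; pred: 5+4-1=8
Step 2: prey: 44+8-17=35; pred: 8+7-2=13
Step 3: prey: 35+7-22=20; pred: 13+9-3=19
Step 4: prey: 20+4-19=5; pred: 19+7-5=21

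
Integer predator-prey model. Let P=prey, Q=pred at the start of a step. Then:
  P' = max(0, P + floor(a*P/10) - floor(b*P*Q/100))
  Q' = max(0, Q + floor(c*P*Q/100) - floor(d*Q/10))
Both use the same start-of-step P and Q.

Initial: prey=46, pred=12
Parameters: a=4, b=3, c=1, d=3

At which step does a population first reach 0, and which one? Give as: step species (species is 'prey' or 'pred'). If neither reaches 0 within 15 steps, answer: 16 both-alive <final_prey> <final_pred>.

Answer: 16 both-alive 21 3

Derivation:
Step 1: prey: 46+18-16=48; pred: 12+5-3=14
Step 2: prey: 48+19-20=47; pred: 14+6-4=16
Step 3: prey: 47+18-22=43; pred: 16+7-4=19
Step 4: prey: 43+17-24=36; pred: 19+8-5=22
Step 5: prey: 36+14-23=27; pred: 22+7-6=23
Step 6: prey: 27+10-18=19; pred: 23+6-6=23
Step 7: prey: 19+7-13=13; pred: 23+4-6=21
Step 8: prey: 13+5-8=10; pred: 21+2-6=17
Step 9: prey: 10+4-5=9; pred: 17+1-5=13
Step 10: prey: 9+3-3=9; pred: 13+1-3=11
Step 11: prey: 9+3-2=10; pred: 11+0-3=8
Step 12: prey: 10+4-2=12; pred: 8+0-2=6
Step 13: prey: 12+4-2=14; pred: 6+0-1=5
Step 14: prey: 14+5-2=17; pred: 5+0-1=4
Step 15: prey: 17+6-2=21; pred: 4+0-1=3
No extinction within 15 steps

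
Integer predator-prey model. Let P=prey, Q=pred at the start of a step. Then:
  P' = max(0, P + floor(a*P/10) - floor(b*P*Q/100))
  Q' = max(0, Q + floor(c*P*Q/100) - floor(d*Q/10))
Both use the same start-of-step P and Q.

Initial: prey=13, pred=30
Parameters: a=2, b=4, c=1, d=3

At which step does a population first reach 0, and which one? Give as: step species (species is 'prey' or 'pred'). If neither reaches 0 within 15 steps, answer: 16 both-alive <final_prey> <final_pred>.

Answer: 1 prey

Derivation:
Step 1: prey: 13+2-15=0; pred: 30+3-9=24
First extinction: prey at step 1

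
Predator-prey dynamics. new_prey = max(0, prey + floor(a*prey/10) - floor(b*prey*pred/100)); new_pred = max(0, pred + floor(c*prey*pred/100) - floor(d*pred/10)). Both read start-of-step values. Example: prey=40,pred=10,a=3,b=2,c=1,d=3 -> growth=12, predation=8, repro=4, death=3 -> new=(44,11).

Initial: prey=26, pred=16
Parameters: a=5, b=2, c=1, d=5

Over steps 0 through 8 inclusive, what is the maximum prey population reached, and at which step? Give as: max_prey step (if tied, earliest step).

Answer: 162 8

Derivation:
Step 1: prey: 26+13-8=31; pred: 16+4-8=12
Step 2: prey: 31+15-7=39; pred: 12+3-6=9
Step 3: prey: 39+19-7=51; pred: 9+3-4=8
Step 4: prey: 51+25-8=68; pred: 8+4-4=8
Step 5: prey: 68+34-10=92; pred: 8+5-4=9
Step 6: prey: 92+46-16=122; pred: 9+8-4=13
Step 7: prey: 122+61-31=152; pred: 13+15-6=22
Step 8: prey: 152+76-66=162; pred: 22+33-11=44
Max prey = 162 at step 8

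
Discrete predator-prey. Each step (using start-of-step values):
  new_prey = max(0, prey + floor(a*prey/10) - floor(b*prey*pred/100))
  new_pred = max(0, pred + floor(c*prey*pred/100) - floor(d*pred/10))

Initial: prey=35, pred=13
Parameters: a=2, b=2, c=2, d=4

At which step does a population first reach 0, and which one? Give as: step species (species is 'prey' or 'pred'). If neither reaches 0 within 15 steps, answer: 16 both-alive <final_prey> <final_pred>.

Answer: 16 both-alive 14 2

Derivation:
Step 1: prey: 35+7-9=33; pred: 13+9-5=17
Step 2: prey: 33+6-11=28; pred: 17+11-6=22
Step 3: prey: 28+5-12=21; pred: 22+12-8=26
Step 4: prey: 21+4-10=15; pred: 26+10-10=26
Step 5: prey: 15+3-7=11; pred: 26+7-10=23
Step 6: prey: 11+2-5=8; pred: 23+5-9=19
Step 7: prey: 8+1-3=6; pred: 19+3-7=15
Step 8: prey: 6+1-1=6; pred: 15+1-6=10
Step 9: prey: 6+1-1=6; pred: 10+1-4=7
Step 10: prey: 6+1-0=7; pred: 7+0-2=5
Step 11: prey: 7+1-0=8; pred: 5+0-2=3
Step 12: prey: 8+1-0=9; pred: 3+0-1=2
Step 13: prey: 9+1-0=10; pred: 2+0-0=2
Step 14: prey: 10+2-0=12; pred: 2+0-0=2
Step 15: prey: 12+2-0=14; pred: 2+0-0=2
No extinction within 15 steps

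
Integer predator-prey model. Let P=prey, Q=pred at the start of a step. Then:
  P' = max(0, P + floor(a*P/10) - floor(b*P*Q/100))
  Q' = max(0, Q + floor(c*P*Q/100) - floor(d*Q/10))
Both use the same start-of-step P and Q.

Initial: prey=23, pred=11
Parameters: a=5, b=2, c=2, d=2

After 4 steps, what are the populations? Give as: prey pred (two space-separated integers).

Answer: 35 46

Derivation:
Step 1: prey: 23+11-5=29; pred: 11+5-2=14
Step 2: prey: 29+14-8=35; pred: 14+8-2=20
Step 3: prey: 35+17-14=38; pred: 20+14-4=30
Step 4: prey: 38+19-22=35; pred: 30+22-6=46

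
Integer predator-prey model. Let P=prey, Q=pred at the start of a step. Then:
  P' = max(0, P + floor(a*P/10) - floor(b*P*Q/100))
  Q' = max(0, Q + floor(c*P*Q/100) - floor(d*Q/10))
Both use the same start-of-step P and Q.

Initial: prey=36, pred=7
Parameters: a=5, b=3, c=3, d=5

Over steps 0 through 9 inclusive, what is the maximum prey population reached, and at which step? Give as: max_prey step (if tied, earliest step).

Answer: 55 2

Derivation:
Step 1: prey: 36+18-7=47; pred: 7+7-3=11
Step 2: prey: 47+23-15=55; pred: 11+15-5=21
Step 3: prey: 55+27-34=48; pred: 21+34-10=45
Step 4: prey: 48+24-64=8; pred: 45+64-22=87
Step 5: prey: 8+4-20=0; pred: 87+20-43=64
Step 6: prey: 0+0-0=0; pred: 64+0-32=32
Step 7: prey: 0+0-0=0; pred: 32+0-16=16
Step 8: prey: 0+0-0=0; pred: 16+0-8=8
Step 9: prey: 0+0-0=0; pred: 8+0-4=4
Max prey = 55 at step 2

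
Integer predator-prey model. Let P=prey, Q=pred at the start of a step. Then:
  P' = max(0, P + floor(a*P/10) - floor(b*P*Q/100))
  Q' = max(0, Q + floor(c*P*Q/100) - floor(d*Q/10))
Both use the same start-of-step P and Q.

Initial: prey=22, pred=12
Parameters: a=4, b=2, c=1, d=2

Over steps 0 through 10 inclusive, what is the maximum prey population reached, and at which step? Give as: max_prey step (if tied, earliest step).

Answer: 42 6

Derivation:
Step 1: prey: 22+8-5=25; pred: 12+2-2=12
Step 2: prey: 25+10-6=29; pred: 12+3-2=13
Step 3: prey: 29+11-7=33; pred: 13+3-2=14
Step 4: prey: 33+13-9=37; pred: 14+4-2=16
Step 5: prey: 37+14-11=40; pred: 16+5-3=18
Step 6: prey: 40+16-14=42; pred: 18+7-3=22
Step 7: prey: 42+16-18=40; pred: 22+9-4=27
Step 8: prey: 40+16-21=35; pred: 27+10-5=32
Step 9: prey: 35+14-22=27; pred: 32+11-6=37
Step 10: prey: 27+10-19=18; pred: 37+9-7=39
Max prey = 42 at step 6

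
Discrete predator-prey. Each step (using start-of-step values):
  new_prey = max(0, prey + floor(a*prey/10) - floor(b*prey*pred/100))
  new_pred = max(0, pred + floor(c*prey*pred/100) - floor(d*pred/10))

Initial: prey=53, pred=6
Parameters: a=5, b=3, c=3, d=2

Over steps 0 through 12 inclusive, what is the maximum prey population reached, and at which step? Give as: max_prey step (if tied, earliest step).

Step 1: prey: 53+26-9=70; pred: 6+9-1=14
Step 2: prey: 70+35-29=76; pred: 14+29-2=41
Step 3: prey: 76+38-93=21; pred: 41+93-8=126
Step 4: prey: 21+10-79=0; pred: 126+79-25=180
Step 5: prey: 0+0-0=0; pred: 180+0-36=144
Step 6: prey: 0+0-0=0; pred: 144+0-28=116
Step 7: prey: 0+0-0=0; pred: 116+0-23=93
Step 8: prey: 0+0-0=0; pred: 93+0-18=75
Step 9: prey: 0+0-0=0; pred: 75+0-15=60
Step 10: prey: 0+0-0=0; pred: 60+0-12=48
Step 11: prey: 0+0-0=0; pred: 48+0-9=39
Step 12: prey: 0+0-0=0; pred: 39+0-7=32
Max prey = 76 at step 2

Answer: 76 2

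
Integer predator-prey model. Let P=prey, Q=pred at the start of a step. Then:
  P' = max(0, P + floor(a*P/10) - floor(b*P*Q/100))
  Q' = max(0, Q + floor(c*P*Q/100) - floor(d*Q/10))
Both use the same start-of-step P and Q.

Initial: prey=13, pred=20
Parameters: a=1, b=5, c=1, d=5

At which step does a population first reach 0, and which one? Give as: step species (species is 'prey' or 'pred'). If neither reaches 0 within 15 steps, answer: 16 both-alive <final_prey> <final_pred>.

Step 1: prey: 13+1-13=1; pred: 20+2-10=12
Step 2: prey: 1+0-0=1; pred: 12+0-6=6
Step 3: prey: 1+0-0=1; pred: 6+0-3=3
Step 4: prey: 1+0-0=1; pred: 3+0-1=2
Step 5: prey: 1+0-0=1; pred: 2+0-1=1
Step 6: prey: 1+0-0=1; pred: 1+0-0=1
Steps 7-15: state stable at prey=1, pred=1 (no change)
No extinction within 15 steps

Answer: 16 both-alive 1 1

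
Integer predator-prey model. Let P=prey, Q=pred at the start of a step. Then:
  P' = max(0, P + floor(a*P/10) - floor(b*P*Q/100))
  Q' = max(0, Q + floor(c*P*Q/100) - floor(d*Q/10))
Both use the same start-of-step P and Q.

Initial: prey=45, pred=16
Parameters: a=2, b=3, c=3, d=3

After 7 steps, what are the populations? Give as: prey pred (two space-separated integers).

Step 1: prey: 45+9-21=33; pred: 16+21-4=33
Step 2: prey: 33+6-32=7; pred: 33+32-9=56
Step 3: prey: 7+1-11=0; pred: 56+11-16=51
Step 4: prey: 0+0-0=0; pred: 51+0-15=36
Step 5: prey: 0+0-0=0; pred: 36+0-10=26
Step 6: prey: 0+0-0=0; pred: 26+0-7=19
Step 7: prey: 0+0-0=0; pred: 19+0-5=14

Answer: 0 14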